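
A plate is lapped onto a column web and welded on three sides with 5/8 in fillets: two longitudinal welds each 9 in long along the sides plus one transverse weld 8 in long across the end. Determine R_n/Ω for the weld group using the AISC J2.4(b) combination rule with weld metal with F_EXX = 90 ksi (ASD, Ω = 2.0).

t_e = 0.707 × 0.625 = 0.4419 in.
R_nwl = 0.6 × 90 × 0.4419 × 18 = 429.5 kips (longitudinal, 2 welds).
R_nwt = 0.6 × 90 × 0.4419 × 8 = 190.9 kips (transverse, base value).
(i) R_nwl + R_nwt = 620.4 kips; (ii) 0.85 R_nwl + 1.5 R_nwt = 651.4 kips.
R_n = max = 651.4 kips [governs: (ii)]; R_n/Ω = 325.7 kips.

R_n/Ω ≈ 326 kips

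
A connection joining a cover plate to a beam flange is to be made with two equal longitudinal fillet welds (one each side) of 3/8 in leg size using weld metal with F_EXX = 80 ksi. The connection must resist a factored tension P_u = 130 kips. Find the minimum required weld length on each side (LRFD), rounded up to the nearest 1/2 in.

L = 7 in on each side

Throat t_e = 0.707 × 0.375 = 0.2651 in.
φr_n = 0.75 × 0.6 × 80 × 0.2651 = 9.544 kips/in.
L_req = P_u / φr_n = 130 / 9.544 = 13.62 in total.
Per side: 13.62 / 2 = 6.81 in.
Round up → use L = 7 in on each side.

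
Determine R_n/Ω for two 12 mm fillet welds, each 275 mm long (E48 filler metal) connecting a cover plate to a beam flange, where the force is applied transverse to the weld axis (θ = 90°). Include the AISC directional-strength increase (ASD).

E48XX → F_EXX = 480 MPa.
t_e = 0.707 × 12 = 8.484 mm; A_we = 8.484 × 550 = 4666 mm².
Directional factor: 1.0 + 0.5 sin^1.5(90°) = 1.5.
F_nw = 0.6 × 480 × 1.5 = 432 MPa.
R_n/Ω = (432 × 4666) / 2.0 × 10⁻³ = 1008 kN.

R_n/Ω ≈ 1010 kN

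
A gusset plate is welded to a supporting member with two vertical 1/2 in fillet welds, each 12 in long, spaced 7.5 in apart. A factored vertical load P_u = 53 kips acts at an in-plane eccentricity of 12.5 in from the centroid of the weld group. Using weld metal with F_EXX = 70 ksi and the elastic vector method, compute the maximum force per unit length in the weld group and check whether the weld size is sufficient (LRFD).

f_max ≈ 8.86 kip/in; adequate

Total weld length L_w = 24 in. Treat welds as unit-width lines.
Polar moment about centroid: J = 2[d³/12 + d(b/2)²] = 2[12³/12 + 12×3.75²] = 625.5 in³.
Direct shear f_v = P/L_w = 53 / 24 = 2.208 kip/in (vertical).
Torsion M = P·e = 53 × 12.5 = 662.5 kip·in.
Critical point at (x, y) = (3.75, 6) from centroid. f_tx = M·y/J = 6.355 kip/in; f_ty = M·x/J = 3.972 kip/in.
Resultant f_max = √[f_tx² + (f_v + f_ty)²] = √[6.355² + (2.208 + 3.972)²] = 8.864 kip/in.
Capacity per unit length: φr_n = 0.75 × 0.6 × 70 × (0.707 × 0.5) = 11.14 kip/in.
8.864 ≤ 11.14 → adequate.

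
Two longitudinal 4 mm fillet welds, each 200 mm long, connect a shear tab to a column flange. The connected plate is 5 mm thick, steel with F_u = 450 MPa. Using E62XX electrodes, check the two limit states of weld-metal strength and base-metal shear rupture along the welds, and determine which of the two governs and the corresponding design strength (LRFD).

φR_n ≈ 316 kN (weld metal governs)

E62XX → F_EXX = 620 MPa.
t_e = 0.707 × 4 = 2.828 mm; L = 400 mm.
Weld metal: φR_n = 0.75 × 0.6 × 620 × 2.828 × 400 × 10⁻³ = 315.6 kN.
Base metal (shear rupture): φR_n = 0.75 × 0.6 × 450 × 5 × 400 × 10⁻³ = 405 kN.
Governing: weld metal.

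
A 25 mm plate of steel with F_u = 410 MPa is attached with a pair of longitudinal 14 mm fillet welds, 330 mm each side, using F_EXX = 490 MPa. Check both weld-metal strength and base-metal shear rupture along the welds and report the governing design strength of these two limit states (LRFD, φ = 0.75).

φR_n ≈ 1440 kN (weld metal governs)

t_e = 0.707 × 14 = 9.898 mm; L = 660 mm.
Weld metal: φR_n = 0.75 × 0.6 × 490 × 9.898 × 660 × 10⁻³ = 1440 kN.
Base metal (shear rupture): φR_n = 0.75 × 0.6 × 410 × 25 × 660 × 10⁻³ = 3044 kN.
Governing: weld metal.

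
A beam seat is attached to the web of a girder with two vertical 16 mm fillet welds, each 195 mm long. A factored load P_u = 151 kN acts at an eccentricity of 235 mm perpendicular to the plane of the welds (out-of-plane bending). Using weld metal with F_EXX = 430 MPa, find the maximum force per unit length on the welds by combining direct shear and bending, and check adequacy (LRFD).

f_max ≈ 2830 N/mm; NOT adequate

L_w = 2 × 195 = 390 mm; section modulus (unit throat) S = 2 × L²/6 = 12680 mm².
Direct shear f_v = P/L_w = 151×10³/390 = 387.2 N/mm.
Moment M = P × e = 151×10³ × 235 = 35485000 N·mm; bending f_b = M/S = 2800 N/mm.
f_max = √(f_v² + f_b²) = √(387.2² + 2800²) = 2826 N/mm.
φr_n = 0.75 × 0.6 × 430 × (0.707 × 16) = 2189 N/mm → NOT adequate.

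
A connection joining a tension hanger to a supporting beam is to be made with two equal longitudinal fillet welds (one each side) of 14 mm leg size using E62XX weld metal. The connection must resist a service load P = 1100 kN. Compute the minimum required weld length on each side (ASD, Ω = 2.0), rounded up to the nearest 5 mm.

L = 300 mm on each side

E62XX → F_EXX = 620 MPa.
Throat t_e = 0.707 × 14 = 9.898 mm.
r_n/Ω = (0.6 × 620 × 9.898) / 2.0 = 1841 N/mm = 1.841 kN/mm.
L_req = P / (r_n/Ω) = 1100 / 1.841 = 597.5 mm total.
Per side: 597.5 / 2 = 298.7 mm.
Round up → use L = 300 mm on each side.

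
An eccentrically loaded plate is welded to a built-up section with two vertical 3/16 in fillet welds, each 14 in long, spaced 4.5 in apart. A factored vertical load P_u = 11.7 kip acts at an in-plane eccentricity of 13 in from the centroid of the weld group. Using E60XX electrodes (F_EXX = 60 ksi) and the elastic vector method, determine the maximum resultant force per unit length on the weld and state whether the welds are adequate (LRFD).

f_max ≈ 2.03 kip/in; adequate

Total weld length L_w = 28 in. Treat welds as unit-width lines.
Polar moment about centroid: J = 2[d³/12 + d(b/2)²] = 2[14³/12 + 14×2.25²] = 599.1 in³.
Direct shear f_v = P/L_w = 11.7 / 28 = 0.4179 kip/in (vertical).
Torsion M = P·e = 11.7 × 13 = 152.1 kip·in.
Critical point at (x, y) = (2.25, 7) from centroid. f_tx = M·y/J = 1.777 kip/in; f_ty = M·x/J = 0.5712 kip/in.
Resultant f_max = √[f_tx² + (f_v + f_ty)²] = √[1.777² + (0.4179 + 0.5712)²] = 2.034 kip/in.
Capacity per unit length: φr_n = 0.75 × 0.6 × 60 × (0.707 × 0.1875) = 3.579 kip/in.
2.034 ≤ 3.579 → adequate.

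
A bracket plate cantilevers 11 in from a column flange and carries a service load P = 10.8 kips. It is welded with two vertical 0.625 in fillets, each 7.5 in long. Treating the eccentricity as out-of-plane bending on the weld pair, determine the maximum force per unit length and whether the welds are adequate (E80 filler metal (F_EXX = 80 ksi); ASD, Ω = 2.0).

L_w = 2 × 7.5 = 15 in; section modulus (unit throat) S = 2 × L²/6 = 18.75 in².
Direct shear f_v = P/L_w = 10.8/15 = 0.72 kip/in.
Moment M = P × e = 10.8 × 11 = 118.8 kip·in; bending f_b = M/S = 6.336 kip/in.
f_max = √(f_v² + f_b²) = √(0.72² + 6.336²) = 6.377 kip/in.
r_n/Ω = (1/2.0) × 0.6 × 80 × (0.707 × 0.625) = 10.6 kip/in → adequate.

f_max ≈ 6.38 kip/in; adequate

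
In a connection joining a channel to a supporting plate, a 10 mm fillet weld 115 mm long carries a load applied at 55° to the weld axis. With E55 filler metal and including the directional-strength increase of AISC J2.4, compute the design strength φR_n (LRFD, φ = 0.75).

E55XX → F_EXX = 550 MPa.
t_e = 0.707 × 10 = 7.07 mm; A_we = 7.07 × 115 = 813 mm².
Directional factor: 1.0 + 0.5 sin^1.5(55°) = 1.371.
F_nw = 0.6 × 550 × 1.371 = 452.3 MPa.
φR_n = 0.75 × 452.3 × 813 × 10⁻³ = 275.8 kN.

φR_n ≈ 276 kN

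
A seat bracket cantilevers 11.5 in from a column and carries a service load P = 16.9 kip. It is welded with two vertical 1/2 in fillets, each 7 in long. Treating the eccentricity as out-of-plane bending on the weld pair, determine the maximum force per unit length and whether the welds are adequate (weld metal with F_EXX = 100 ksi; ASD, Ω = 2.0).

f_max ≈ 12 kip/in; NOT adequate

L_w = 2 × 7 = 14 in; section modulus (unit throat) S = 2 × L²/6 = 16.33 in².
Direct shear f_v = P/L_w = 16.9/14 = 1.207 kip/in.
Moment M = P × e = 16.9 × 11.5 = 194.35 kip·in; bending f_b = M/S = 11.9 kip/in.
f_max = √(f_v² + f_b²) = √(1.207² + 11.9²) = 11.96 kip/in.
r_n/Ω = (1/2.0) × 0.6 × 100 × (0.707 × 0.5) = 10.6 kip/in → NOT adequate.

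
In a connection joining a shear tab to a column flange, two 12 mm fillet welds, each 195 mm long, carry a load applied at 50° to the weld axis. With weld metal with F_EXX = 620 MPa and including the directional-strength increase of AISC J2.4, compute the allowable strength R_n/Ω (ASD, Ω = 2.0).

t_e = 0.707 × 12 = 8.484 mm; A_we = 8.484 × 390 = 3309 mm².
Directional factor: 1.0 + 0.5 sin^1.5(50°) = 1.335.
F_nw = 0.6 × 620 × 1.335 = 496.7 MPa.
R_n/Ω = (496.7 × 3309) / 2.0 × 10⁻³ = 821.7 kN.

R_n/Ω ≈ 822 kN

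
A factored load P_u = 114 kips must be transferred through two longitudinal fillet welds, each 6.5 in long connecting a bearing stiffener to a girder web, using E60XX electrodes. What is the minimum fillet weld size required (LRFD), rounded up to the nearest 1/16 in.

E60XX → F_EXX = 60 ksi.
Total weld length L = 13 in.
Required throat t_e = P_u / (φ × 0.6 F_EXX × L) = 114 / (0.75 × 0.6 × 60 × 13) = 0.3248 in.
Required leg w = t_e / 0.707 = 0.4594 in → use 1/2 in.

w = 1/2 in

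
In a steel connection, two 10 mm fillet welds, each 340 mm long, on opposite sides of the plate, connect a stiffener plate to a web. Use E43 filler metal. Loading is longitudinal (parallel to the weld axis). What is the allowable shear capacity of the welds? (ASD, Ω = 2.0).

R_n/Ω ≈ 620 kN

E43XX → F_EXX = 430 MPa.
Effective throat t_e = 0.707 × 10 = 7.07 mm.
Total length L = 680 mm; A_we = 7.07 × 680 = 4808 mm².
F_nw = 0.6 F_EXX = 0.6 × 430 = 258 MPa.
R_n = 258 × 4808 × 10⁻³ = 1240 kN; R_n/Ω = 1240/2.0 = 620.2 kN.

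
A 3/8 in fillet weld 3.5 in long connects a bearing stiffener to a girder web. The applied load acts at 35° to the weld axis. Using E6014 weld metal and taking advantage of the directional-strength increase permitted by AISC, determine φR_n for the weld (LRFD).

E60XX → F_EXX = 60 ksi.
t_e = 0.707 × 0.375 = 0.2651 in; A_we = 0.2651 × 3.5 = 0.9279 in².
Directional factor: 1.0 + 0.5 sin^1.5(35°) = 1.217.
F_nw = 0.6 × 60 × 1.217 = 43.82 ksi.
φR_n = 0.75 × 43.82 × 0.9279 = 30.5 kip.

φR_n ≈ 30.5 kip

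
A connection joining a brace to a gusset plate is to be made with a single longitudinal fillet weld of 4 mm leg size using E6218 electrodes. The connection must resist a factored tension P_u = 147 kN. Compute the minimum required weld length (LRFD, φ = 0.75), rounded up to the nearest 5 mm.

E62XX → F_EXX = 620 MPa.
Throat t_e = 0.707 × 4 = 2.828 mm.
φr_n = 0.75 × 0.6 × 620 × 2.828 × 10⁻³ = 0.789 kN/mm.
L_req = P_u / φr_n = 147 / 0.789 = 186.3 mm total.
Round up → use L = 190 mm.

L = 190 mm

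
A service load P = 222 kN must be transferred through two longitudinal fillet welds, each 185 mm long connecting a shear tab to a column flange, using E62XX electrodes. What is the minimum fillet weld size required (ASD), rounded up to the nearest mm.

w = 5 mm

E62XX → F_EXX = 620 MPa.
Total weld length L = 370 mm.
Required throat t_e = P × Ω / (0.6 F_EXX × L) = 222 × 2.0 / (0.6 × 620 × 370 × 10⁻³) = 3.226 mm.
Required leg w = t_e / 0.707 = 4.563 mm → use 5 mm.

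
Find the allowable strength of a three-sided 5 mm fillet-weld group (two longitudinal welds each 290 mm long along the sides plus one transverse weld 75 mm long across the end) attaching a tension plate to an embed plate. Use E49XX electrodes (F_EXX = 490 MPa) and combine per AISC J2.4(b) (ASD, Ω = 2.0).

R_n/Ω ≈ 340 kN

t_e = 0.707 × 5 = 3.535 mm.
R_nwl = 0.6 × 490 × 3.535 × 580 × 10⁻³ = 602.8 kN (longitudinal, 2 welds).
R_nwt = 0.6 × 490 × 3.535 × 75 × 10⁻³ = 77.95 kN (transverse, base value).
(i) R_nwl + R_nwt = 680.7 kN; (ii) 0.85 R_nwl + 1.5 R_nwt = 629.3 kN.
R_n = max = 680.7 kN [governs: (i)]; R_n/Ω = 340.4 kN.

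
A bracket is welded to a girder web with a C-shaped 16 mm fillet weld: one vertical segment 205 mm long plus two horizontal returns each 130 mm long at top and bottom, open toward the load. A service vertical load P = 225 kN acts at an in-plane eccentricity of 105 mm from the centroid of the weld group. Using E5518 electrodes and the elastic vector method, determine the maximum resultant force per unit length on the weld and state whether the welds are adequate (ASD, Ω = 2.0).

f_max ≈ 1150 N/mm; adequate

E55XX → F_EXX = 550 MPa.
Total weld length L_w = 465 mm. Treat welds as unit-width lines.
Centroid: x̄ = 2×130×65 / 465 = 36.34 mm from the vertical weld.
Polar moment about centroid: J = I_x + I_y = [205³/12 + 2×130×102.5²] + [205×36.34² + 2(130³/12 + 130×28.66²)] = 4300000 mm³.
Direct shear f_v = P/L_w = 225×10³ / 465 = 483.9 N/mm (vertical).
Torsion M = P·e = 225×10³ × 105 = 23625000 N·mm.
Critical point at (x, y) = (93.66, 102.5) from centroid. f_tx = M·y/J = 563.2 N/mm; f_ty = M·x/J = 514.6 N/mm.
Resultant f_max = √[f_tx² + (f_v + f_ty)²] = √[563.2² + (483.9 + 514.6)²] = 1146 N/mm.
Capacity per unit length: r_n/Ω = (1/2.0) × 0.6 × 550 × (0.707 × 16) = 1866 N/mm.
1146 ≤ 1866 → adequate.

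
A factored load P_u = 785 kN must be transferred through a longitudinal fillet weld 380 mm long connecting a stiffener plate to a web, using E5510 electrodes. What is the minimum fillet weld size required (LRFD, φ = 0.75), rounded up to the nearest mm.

w = 12 mm

E55XX → F_EXX = 550 MPa.
Total weld length L = 380 mm.
Required throat t_e = P_u / (φ × 0.6 F_EXX × L) = 785 / (0.75 × 0.6 × 550 × 380 × 10⁻³) = 8.347 mm.
Required leg w = t_e / 0.707 = 11.81 mm → use 12 mm.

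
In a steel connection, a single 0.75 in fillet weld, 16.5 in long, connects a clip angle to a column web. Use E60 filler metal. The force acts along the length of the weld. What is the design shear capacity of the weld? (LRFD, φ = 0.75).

E60XX → F_EXX = 60 ksi.
Effective throat t_e = 0.707 × 0.75 = 0.5302 in.
Total length L = 16.5 in; A_we = 0.5302 × 16.5 = 8.749 in².
F_nw = 0.6 F_EXX = 0.6 × 60 = 36 ksi.
φR_n = 0.75 × 36 × 8.749 = 236.2 kip.

φR_n ≈ 236 kip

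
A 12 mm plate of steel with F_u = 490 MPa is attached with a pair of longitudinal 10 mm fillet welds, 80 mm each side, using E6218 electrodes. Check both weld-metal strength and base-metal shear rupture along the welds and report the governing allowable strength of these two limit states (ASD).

R_n/Ω ≈ 210 kN (weld metal governs)

E62XX → F_EXX = 620 MPa.
t_e = 0.707 × 10 = 7.07 mm; L = 160 mm.
Weld metal: R_n/Ω = (1/2.0) × 0.6 × 620 × 7.07 × 160 × 10⁻³ = 210.4 kN.
Base metal (shear rupture): R_n/Ω = (1/2.0) × 0.6 × 490 × 12 × 160 × 10⁻³ = 282.2 kN.
Governing: weld metal.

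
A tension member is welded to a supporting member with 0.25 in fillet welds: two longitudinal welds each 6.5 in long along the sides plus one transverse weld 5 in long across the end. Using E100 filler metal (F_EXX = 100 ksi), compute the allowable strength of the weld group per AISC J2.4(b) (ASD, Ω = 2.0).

R_n/Ω ≈ 98.4 kip

t_e = 0.707 × 0.25 = 0.1767 in.
R_nwl = 0.6 × 100 × 0.1767 × 13 = 137.9 kip (longitudinal, 2 welds).
R_nwt = 0.6 × 100 × 0.1767 × 5 = 53.02 kip (transverse, base value).
(i) R_nwl + R_nwt = 190.9 kip; (ii) 0.85 R_nwl + 1.5 R_nwt = 196.7 kip.
R_n = max = 196.7 kip [governs: (ii)]; R_n/Ω = 98.36 kip.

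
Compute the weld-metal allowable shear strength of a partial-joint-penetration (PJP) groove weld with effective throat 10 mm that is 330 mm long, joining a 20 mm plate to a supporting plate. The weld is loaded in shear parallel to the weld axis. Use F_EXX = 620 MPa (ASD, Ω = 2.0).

Effective throat (given) t_e = 10 mm.
A_we = 10 × 330 = 3300 mm².
F_nw = 0.6 F_EXX = 372 MPa.
R_n/Ω = (372 × 3300) / 2.0 × 10⁻³ = 613.8 kN.

R_n/Ω ≈ 614 kN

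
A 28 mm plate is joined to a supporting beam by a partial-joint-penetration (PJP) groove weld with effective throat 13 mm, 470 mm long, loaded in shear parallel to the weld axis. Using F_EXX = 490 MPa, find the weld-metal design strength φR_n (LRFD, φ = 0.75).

Effective throat (given) t_e = 13 mm.
A_we = 13 × 470 = 6110 mm².
F_nw = 0.6 F_EXX = 294 MPa.
φR_n = 0.75 × 294 × 6110 × 10⁻³ = 1347 kN.

φR_n ≈ 1350 kN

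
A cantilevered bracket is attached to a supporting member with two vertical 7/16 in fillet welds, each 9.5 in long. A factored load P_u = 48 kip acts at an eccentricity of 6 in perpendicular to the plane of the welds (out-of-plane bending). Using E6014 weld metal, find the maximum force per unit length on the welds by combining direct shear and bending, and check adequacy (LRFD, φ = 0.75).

E60XX → F_EXX = 60 ksi.
L_w = 2 × 9.5 = 19 in; section modulus (unit throat) S = 2 × L²/6 = 30.08 in².
Direct shear f_v = P/L_w = 48/19 = 2.526 kip/in.
Moment M = P × e = 48 × 6 = 288 kip·in; bending f_b = M/S = 9.573 kip/in.
f_max = √(f_v² + f_b²) = √(2.526² + 9.573²) = 9.901 kip/in.
φr_n = 0.75 × 0.6 × 60 × (0.707 × 0.4375) = 8.351 kip/in → NOT adequate.

f_max ≈ 9.9 kip/in; NOT adequate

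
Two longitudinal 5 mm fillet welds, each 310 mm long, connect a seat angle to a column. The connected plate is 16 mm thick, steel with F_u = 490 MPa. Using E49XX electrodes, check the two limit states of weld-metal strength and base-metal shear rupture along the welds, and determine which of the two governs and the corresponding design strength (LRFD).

E49XX → F_EXX = 490 MPa.
t_e = 0.707 × 5 = 3.535 mm; L = 620 mm.
Weld metal: φR_n = 0.75 × 0.6 × 490 × 3.535 × 620 × 10⁻³ = 483.3 kN.
Base metal (shear rupture): φR_n = 0.75 × 0.6 × 490 × 16 × 620 × 10⁻³ = 2187 kN.
Governing: weld metal.

φR_n ≈ 483 kN (weld metal governs)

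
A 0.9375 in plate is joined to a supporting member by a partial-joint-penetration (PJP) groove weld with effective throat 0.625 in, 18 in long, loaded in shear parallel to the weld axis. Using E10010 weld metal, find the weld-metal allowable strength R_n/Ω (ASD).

E100XX → F_EXX = 100 ksi.
Effective throat (given) t_e = 0.625 in.
A_we = 0.625 × 18 = 11.25 in².
F_nw = 0.6 F_EXX = 60 ksi.
R_n/Ω = (60 × 11.25) / 2.0 = 337.5 kips.

R_n/Ω ≈ 338 kips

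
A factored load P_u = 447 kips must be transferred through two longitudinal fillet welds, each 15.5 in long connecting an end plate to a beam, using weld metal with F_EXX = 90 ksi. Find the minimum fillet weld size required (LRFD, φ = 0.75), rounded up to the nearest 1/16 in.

w = 9/16 in

Total weld length L = 31 in.
Required throat t_e = P_u / (φ × 0.6 F_EXX × L) = 447 / (0.75 × 0.6 × 90 × 31) = 0.356 in.
Required leg w = t_e / 0.707 = 0.5036 in → use 9/16 in.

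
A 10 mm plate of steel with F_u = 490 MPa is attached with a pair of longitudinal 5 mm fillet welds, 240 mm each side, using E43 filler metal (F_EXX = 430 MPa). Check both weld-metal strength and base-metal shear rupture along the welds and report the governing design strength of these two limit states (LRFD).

t_e = 0.707 × 5 = 3.535 mm; L = 480 mm.
Weld metal: φR_n = 0.75 × 0.6 × 430 × 3.535 × 480 × 10⁻³ = 328.3 kN.
Base metal (shear rupture): φR_n = 0.75 × 0.6 × 490 × 10 × 480 × 10⁻³ = 1058 kN.
Governing: weld metal.

φR_n ≈ 328 kN (weld metal governs)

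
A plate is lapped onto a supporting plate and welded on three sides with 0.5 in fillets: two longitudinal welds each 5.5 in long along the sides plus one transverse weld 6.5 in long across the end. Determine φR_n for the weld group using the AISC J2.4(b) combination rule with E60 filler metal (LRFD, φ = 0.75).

φR_n ≈ 182 kip

E60XX → F_EXX = 60 ksi.
t_e = 0.707 × 0.5 = 0.3535 in.
R_nwl = 0.6 × 60 × 0.3535 × 11 = 140 kip (longitudinal, 2 welds).
R_nwt = 0.6 × 60 × 0.3535 × 6.5 = 82.72 kip (transverse, base value).
(i) R_nwl + R_nwt = 222.7 kip; (ii) 0.85 R_nwl + 1.5 R_nwt = 243.1 kip.
R_n = max = 243.1 kip [governs: (ii)]; φR_n = 182.3 kip.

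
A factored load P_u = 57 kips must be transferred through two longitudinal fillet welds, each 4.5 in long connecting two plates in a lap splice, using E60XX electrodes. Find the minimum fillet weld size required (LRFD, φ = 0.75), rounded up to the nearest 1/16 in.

E60XX → F_EXX = 60 ksi.
Total weld length L = 9 in.
Required throat t_e = P_u / (φ × 0.6 F_EXX × L) = 57 / (0.75 × 0.6 × 60 × 9) = 0.2346 in.
Required leg w = t_e / 0.707 = 0.3318 in → use 3/8 in.

w = 3/8 in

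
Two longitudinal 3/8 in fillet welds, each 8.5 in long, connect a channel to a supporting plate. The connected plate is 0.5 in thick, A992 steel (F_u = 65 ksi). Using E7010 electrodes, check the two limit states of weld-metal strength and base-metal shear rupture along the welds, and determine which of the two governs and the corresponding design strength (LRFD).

φR_n ≈ 142 kip (weld metal governs)

E70XX → F_EXX = 70 ksi.
t_e = 0.707 × 0.375 = 0.2651 in; L = 17 in.
Weld metal: φR_n = 0.75 × 0.6 × 70 × 0.2651 × 17 = 142 kip.
Base metal (shear rupture): φR_n = 0.75 × 0.6 × 65 × 0.5 × 17 = 248.6 kip.
Governing: weld metal.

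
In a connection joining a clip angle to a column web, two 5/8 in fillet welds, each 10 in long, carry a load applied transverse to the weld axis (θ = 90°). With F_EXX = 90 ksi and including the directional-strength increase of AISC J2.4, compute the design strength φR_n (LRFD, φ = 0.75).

t_e = 0.707 × 0.625 = 0.4419 in; A_we = 0.4419 × 20 = 8.837 in².
Directional factor: 1.0 + 0.5 sin^1.5(90°) = 1.5.
F_nw = 0.6 × 90 × 1.5 = 81 ksi.
φR_n = 0.75 × 81 × 8.837 = 536.9 kips.

φR_n ≈ 537 kips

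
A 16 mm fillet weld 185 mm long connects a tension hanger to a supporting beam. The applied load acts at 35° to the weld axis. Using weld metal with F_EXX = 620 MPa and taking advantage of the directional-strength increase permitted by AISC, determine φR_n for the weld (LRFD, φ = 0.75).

t_e = 0.707 × 16 = 11.31 mm; A_we = 11.31 × 185 = 2093 mm².
Directional factor: 1.0 + 0.5 sin^1.5(35°) = 1.217.
F_nw = 0.6 × 620 × 1.217 = 452.8 MPa.
φR_n = 0.75 × 452.8 × 2093 × 10⁻³ = 710.7 kN.

φR_n ≈ 711 kN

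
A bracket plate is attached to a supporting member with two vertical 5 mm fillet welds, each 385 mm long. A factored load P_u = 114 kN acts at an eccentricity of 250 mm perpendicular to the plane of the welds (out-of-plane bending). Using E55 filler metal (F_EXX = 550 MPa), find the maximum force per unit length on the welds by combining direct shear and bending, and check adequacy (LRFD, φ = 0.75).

f_max ≈ 596 N/mm; adequate

L_w = 2 × 385 = 770 mm; section modulus (unit throat) S = 2 × L²/6 = 49410 mm².
Direct shear f_v = P/L_w = 114×10³/770 = 148.1 N/mm.
Moment M = P × e = 114×10³ × 250 = 28500000 N·mm; bending f_b = M/S = 576.8 N/mm.
f_max = √(f_v² + f_b²) = √(148.1² + 576.8²) = 595.5 N/mm.
φr_n = 0.75 × 0.6 × 550 × (0.707 × 5) = 874.9 N/mm → adequate.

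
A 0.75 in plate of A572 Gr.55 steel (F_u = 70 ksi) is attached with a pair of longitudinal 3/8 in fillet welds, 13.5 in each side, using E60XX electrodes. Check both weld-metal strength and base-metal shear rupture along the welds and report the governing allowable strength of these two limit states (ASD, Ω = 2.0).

E60XX → F_EXX = 60 ksi.
t_e = 0.707 × 0.375 = 0.2651 in; L = 27 in.
Weld metal: R_n/Ω = (1/2.0) × 0.6 × 60 × 0.2651 × 27 = 128.9 kips.
Base metal (shear rupture): R_n/Ω = (1/2.0) × 0.6 × 70 × 0.75 × 27 = 425.2 kips.
Governing: weld metal.

R_n/Ω ≈ 129 kips (weld metal governs)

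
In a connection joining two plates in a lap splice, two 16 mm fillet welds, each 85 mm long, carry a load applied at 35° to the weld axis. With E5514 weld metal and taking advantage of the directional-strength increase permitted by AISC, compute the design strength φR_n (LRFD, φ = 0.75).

E55XX → F_EXX = 550 MPa.
t_e = 0.707 × 16 = 11.31 mm; A_we = 11.31 × 170 = 1923 mm².
Directional factor: 1.0 + 0.5 sin^1.5(35°) = 1.217.
F_nw = 0.6 × 550 × 1.217 = 401.7 MPa.
φR_n = 0.75 × 401.7 × 1923 × 10⁻³ = 579.3 kN.

φR_n ≈ 579 kN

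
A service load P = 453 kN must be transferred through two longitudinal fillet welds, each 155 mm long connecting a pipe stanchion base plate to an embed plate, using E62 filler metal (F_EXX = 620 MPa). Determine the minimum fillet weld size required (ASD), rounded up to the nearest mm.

w = 12 mm

Total weld length L = 310 mm.
Required throat t_e = P × Ω / (0.6 F_EXX × L) = 453 × 2.0 / (0.6 × 620 × 310 × 10⁻³) = 7.856 mm.
Required leg w = t_e / 0.707 = 11.11 mm → use 12 mm.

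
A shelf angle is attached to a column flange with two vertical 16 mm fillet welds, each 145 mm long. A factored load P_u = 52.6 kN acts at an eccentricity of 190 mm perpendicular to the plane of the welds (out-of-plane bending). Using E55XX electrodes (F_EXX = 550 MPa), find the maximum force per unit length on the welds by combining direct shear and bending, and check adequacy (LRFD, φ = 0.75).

L_w = 2 × 145 = 290 mm; section modulus (unit throat) S = 2 × L²/6 = 7008 mm².
Direct shear f_v = P/L_w = 52.6×10³/290 = 181.4 N/mm.
Moment M = P × e = 52.6×10³ × 190 = 9994000 N·mm; bending f_b = M/S = 1426 N/mm.
f_max = √(f_v² + f_b²) = √(181.4² + 1426²) = 1438 N/mm.
φr_n = 0.75 × 0.6 × 550 × (0.707 × 16) = 2800 N/mm → adequate.

f_max ≈ 1440 N/mm; adequate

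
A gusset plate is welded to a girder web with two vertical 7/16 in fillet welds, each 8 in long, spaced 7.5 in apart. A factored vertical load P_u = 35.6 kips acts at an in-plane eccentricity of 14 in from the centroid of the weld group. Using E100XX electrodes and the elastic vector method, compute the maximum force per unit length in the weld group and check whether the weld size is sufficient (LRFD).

f_max ≈ 10.5 kip/in; adequate

E100XX → F_EXX = 100 ksi.
Total weld length L_w = 16 in. Treat welds as unit-width lines.
Polar moment about centroid: J = 2[d³/12 + d(b/2)²] = 2[8³/12 + 8×3.75²] = 310.3 in³.
Direct shear f_v = P/L_w = 35.6 / 16 = 2.225 kip/in (vertical).
Torsion M = P·e = 35.6 × 14 = 498.4 kip·in.
Critical point at (x, y) = (3.75, 4) from centroid. f_tx = M·y/J = 6.424 kip/in; f_ty = M·x/J = 6.023 kip/in.
Resultant f_max = √[f_tx² + (f_v + f_ty)²] = √[6.424² + (2.225 + 6.023)²] = 10.45 kip/in.
Capacity per unit length: φr_n = 0.75 × 0.6 × 100 × (0.707 × 0.4375) = 13.92 kip/in.
10.45 ≤ 13.92 → adequate.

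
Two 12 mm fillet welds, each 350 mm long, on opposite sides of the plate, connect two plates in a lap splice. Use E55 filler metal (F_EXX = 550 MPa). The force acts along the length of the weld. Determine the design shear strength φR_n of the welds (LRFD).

Effective throat t_e = 0.707 × 12 = 8.484 mm.
Total length L = 700 mm; A_we = 8.484 × 700 = 5939 mm².
F_nw = 0.6 F_EXX = 0.6 × 550 = 330 MPa.
φR_n = 0.75 × 330 × 5939 × 10⁻³ = 1470 kN.

φR_n ≈ 1470 kN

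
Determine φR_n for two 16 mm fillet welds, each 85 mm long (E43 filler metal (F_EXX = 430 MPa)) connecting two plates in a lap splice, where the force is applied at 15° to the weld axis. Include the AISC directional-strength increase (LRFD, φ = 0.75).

φR_n ≈ 397 kN

t_e = 0.707 × 16 = 11.31 mm; A_we = 11.31 × 170 = 1923 mm².
Directional factor: 1.0 + 0.5 sin^1.5(15°) = 1.066.
F_nw = 0.6 × 430 × 1.066 = 275 MPa.
φR_n = 0.75 × 275 × 1923 × 10⁻³ = 396.6 kN.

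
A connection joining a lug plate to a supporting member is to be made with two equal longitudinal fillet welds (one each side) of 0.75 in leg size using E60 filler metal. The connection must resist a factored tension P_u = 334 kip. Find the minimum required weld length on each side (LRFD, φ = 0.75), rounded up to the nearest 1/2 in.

L = 12 in on each side

E60XX → F_EXX = 60 ksi.
Throat t_e = 0.707 × 0.75 = 0.5302 in.
φr_n = 0.75 × 0.6 × 60 × 0.5302 = 14.32 kip/in.
L_req = P_u / φr_n = 334 / 14.32 = 23.33 in total.
Per side: 23.33 / 2 = 11.66 in.
Round up → use L = 12 in on each side.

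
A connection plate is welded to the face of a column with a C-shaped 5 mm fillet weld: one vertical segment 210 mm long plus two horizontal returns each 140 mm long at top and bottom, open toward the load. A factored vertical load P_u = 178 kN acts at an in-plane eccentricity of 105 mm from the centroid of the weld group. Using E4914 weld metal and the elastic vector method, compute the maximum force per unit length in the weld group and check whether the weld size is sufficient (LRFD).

E49XX → F_EXX = 490 MPa.
Total weld length L_w = 490 mm. Treat welds as unit-width lines.
Centroid: x̄ = 2×140×70 / 490 = 40 mm from the vertical weld.
Polar moment about centroid: J = I_x + I_y = [210³/12 + 2×140×105²] + [210×40² + 2(140³/12 + 140×30²)] = 4904000 mm³.
Direct shear f_v = P/L_w = 178×10³ / 490 = 363.3 N/mm (vertical).
Torsion M = P·e = 178×10³ × 105 = 18690000 N·mm.
Critical point at (x, y) = (100, 105) from centroid. f_tx = M·y/J = 400.2 N/mm; f_ty = M·x/J = 381.1 N/mm.
Resultant f_max = √[f_tx² + (f_v + f_ty)²] = √[400.2² + (363.3 + 381.1)²] = 845.1 N/mm.
Capacity per unit length: φr_n = 0.75 × 0.6 × 490 × (0.707 × 5) = 779.5 N/mm.
845.1 > 779.5 → NOT adequate.

f_max ≈ 845 N/mm; NOT adequate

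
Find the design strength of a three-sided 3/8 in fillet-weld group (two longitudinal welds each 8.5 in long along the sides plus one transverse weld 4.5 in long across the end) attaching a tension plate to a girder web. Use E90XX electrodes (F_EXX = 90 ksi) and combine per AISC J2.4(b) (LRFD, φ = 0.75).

φR_n ≈ 231 kip

t_e = 0.707 × 0.375 = 0.2651 in.
R_nwl = 0.6 × 90 × 0.2651 × 17 = 243.4 kip (longitudinal, 2 welds).
R_nwt = 0.6 × 90 × 0.2651 × 4.5 = 64.43 kip (transverse, base value).
(i) R_nwl + R_nwt = 307.8 kip; (ii) 0.85 R_nwl + 1.5 R_nwt = 303.5 kip.
R_n = max = 307.8 kip [governs: (i)]; φR_n = 230.9 kip.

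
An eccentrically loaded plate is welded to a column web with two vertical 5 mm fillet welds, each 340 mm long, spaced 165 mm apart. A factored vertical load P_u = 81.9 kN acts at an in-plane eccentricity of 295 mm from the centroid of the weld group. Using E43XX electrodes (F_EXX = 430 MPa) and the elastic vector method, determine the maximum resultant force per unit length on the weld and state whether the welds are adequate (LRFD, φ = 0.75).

Total weld length L_w = 680 mm. Treat welds as unit-width lines.
Polar moment about centroid: J = 2[d³/12 + d(b/2)²] = 2[340³/12 + 340×82.5²] = 11180000 mm³.
Direct shear f_v = P/L_w = 81.9×10³ / 680 = 120.4 N/mm (vertical).
Torsion M = P·e = 81.9×10³ × 295 = 24160000 N·mm.
Critical point at (x, y) = (82.5, 170) from centroid. f_tx = M·y/J = 367.4 N/mm; f_ty = M·x/J = 178.3 N/mm.
Resultant f_max = √[f_tx² + (f_v + f_ty)²] = √[367.4² + (120.4 + 178.3)²] = 473.5 N/mm.
Capacity per unit length: φr_n = 0.75 × 0.6 × 430 × (0.707 × 5) = 684 N/mm.
473.5 ≤ 684 → adequate.

f_max ≈ 474 N/mm; adequate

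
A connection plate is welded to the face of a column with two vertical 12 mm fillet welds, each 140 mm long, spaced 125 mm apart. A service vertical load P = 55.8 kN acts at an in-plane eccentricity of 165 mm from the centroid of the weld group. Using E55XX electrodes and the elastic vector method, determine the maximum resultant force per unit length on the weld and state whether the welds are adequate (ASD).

E55XX → F_EXX = 550 MPa.
Total weld length L_w = 280 mm. Treat welds as unit-width lines.
Polar moment about centroid: J = 2[d³/12 + d(b/2)²] = 2[140³/12 + 140×62.5²] = 1551000 mm³.
Direct shear f_v = P/L_w = 55.8×10³ / 280 = 199.3 N/mm (vertical).
Torsion M = P·e = 55.8×10³ × 165 = 9207000 N·mm.
Critical point at (x, y) = (62.5, 70) from centroid. f_tx = M·y/J = 415.5 N/mm; f_ty = M·x/J = 371 N/mm.
Resultant f_max = √[f_tx² + (f_v + f_ty)²] = √[415.5² + (199.3 + 371)²] = 705.6 N/mm.
Capacity per unit length: r_n/Ω = (1/2.0) × 0.6 × 550 × (0.707 × 12) = 1400 N/mm.
705.6 ≤ 1400 → adequate.

f_max ≈ 706 N/mm; adequate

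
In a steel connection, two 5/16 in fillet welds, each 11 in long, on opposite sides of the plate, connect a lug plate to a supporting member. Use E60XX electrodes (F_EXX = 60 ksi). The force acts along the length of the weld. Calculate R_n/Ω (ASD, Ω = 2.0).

R_n/Ω ≈ 87.5 kips

Effective throat t_e = 0.707 × 0.3125 = 0.2209 in.
Total length L = 22 in; A_we = 0.2209 × 22 = 4.861 in².
F_nw = 0.6 F_EXX = 0.6 × 60 = 36 ksi.
R_n = 36 × 4.861 = 175 kips; R_n/Ω = 175/2.0 = 87.49 kips.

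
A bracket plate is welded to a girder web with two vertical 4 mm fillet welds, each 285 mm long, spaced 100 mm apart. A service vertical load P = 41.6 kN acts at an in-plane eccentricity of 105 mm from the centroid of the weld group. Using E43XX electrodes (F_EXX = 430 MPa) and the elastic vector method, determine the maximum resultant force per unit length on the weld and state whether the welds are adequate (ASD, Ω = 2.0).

f_max ≈ 164 N/mm; adequate

Total weld length L_w = 570 mm. Treat welds as unit-width lines.
Polar moment about centroid: J = 2[d³/12 + d(b/2)²] = 2[285³/12 + 285×50²] = 5283000 mm³.
Direct shear f_v = P/L_w = 41.6×10³ / 570 = 72.98 N/mm (vertical).
Torsion M = P·e = 41.6×10³ × 105 = 4368000 N·mm.
Critical point at (x, y) = (50, 142.5) from centroid. f_tx = M·y/J = 117.8 N/mm; f_ty = M·x/J = 41.34 N/mm.
Resultant f_max = √[f_tx² + (f_v + f_ty)²] = √[117.8² + (72.98 + 41.34)²] = 164.2 N/mm.
Capacity per unit length: r_n/Ω = (1/2.0) × 0.6 × 430 × (0.707 × 4) = 364.8 N/mm.
164.2 ≤ 364.8 → adequate.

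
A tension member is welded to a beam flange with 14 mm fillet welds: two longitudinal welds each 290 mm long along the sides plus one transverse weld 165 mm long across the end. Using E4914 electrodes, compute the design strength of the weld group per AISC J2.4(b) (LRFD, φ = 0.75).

E49XX → F_EXX = 490 MPa.
t_e = 0.707 × 14 = 9.898 mm.
R_nwl = 0.6 × 490 × 9.898 × 580 × 10⁻³ = 1688 kN (longitudinal, 2 welds).
R_nwt = 0.6 × 490 × 9.898 × 165 × 10⁻³ = 480.2 kN (transverse, base value).
(i) R_nwl + R_nwt = 2168 kN; (ii) 0.85 R_nwl + 1.5 R_nwt = 2155 kN.
R_n = max = 2168 kN [governs: (i)]; φR_n = 1626 kN.

φR_n ≈ 1630 kN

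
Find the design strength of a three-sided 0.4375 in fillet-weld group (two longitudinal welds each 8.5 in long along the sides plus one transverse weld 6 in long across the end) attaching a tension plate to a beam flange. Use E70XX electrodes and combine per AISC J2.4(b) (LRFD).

E70XX → F_EXX = 70 ksi.
t_e = 0.707 × 0.4375 = 0.3093 in.
R_nwl = 0.6 × 70 × 0.3093 × 17 = 220.8 kips (longitudinal, 2 welds).
R_nwt = 0.6 × 70 × 0.3093 × 6 = 77.95 kips (transverse, base value).
(i) R_nwl + R_nwt = 298.8 kips; (ii) 0.85 R_nwl + 1.5 R_nwt = 304.6 kips.
R_n = max = 304.6 kips [governs: (ii)]; φR_n = 228.5 kips.

φR_n ≈ 228 kips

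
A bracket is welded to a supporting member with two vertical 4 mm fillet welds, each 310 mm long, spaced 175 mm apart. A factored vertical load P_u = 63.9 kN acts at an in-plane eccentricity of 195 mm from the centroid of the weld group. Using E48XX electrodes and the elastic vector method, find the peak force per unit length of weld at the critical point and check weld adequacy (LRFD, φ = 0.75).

f_max ≈ 293 N/mm; adequate

E48XX → F_EXX = 480 MPa.
Total weld length L_w = 620 mm. Treat welds as unit-width lines.
Polar moment about centroid: J = 2[d³/12 + d(b/2)²] = 2[310³/12 + 310×87.5²] = 9712000 mm³.
Direct shear f_v = P/L_w = 63.9×10³ / 620 = 103.1 N/mm (vertical).
Torsion M = P·e = 63.9×10³ × 195 = 12460000 N·mm.
Critical point at (x, y) = (87.5, 155) from centroid. f_tx = M·y/J = 198.9 N/mm; f_ty = M·x/J = 112.3 N/mm.
Resultant f_max = √[f_tx² + (f_v + f_ty)²] = √[198.9² + (103.1 + 112.3)²] = 293.1 N/mm.
Capacity per unit length: φr_n = 0.75 × 0.6 × 480 × (0.707 × 4) = 610.8 N/mm.
293.1 ≤ 610.8 → adequate.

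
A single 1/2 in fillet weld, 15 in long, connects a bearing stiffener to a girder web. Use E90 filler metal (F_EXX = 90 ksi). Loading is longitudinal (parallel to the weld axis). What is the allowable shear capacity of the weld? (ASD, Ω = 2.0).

R_n/Ω ≈ 143 kips

Effective throat t_e = 0.707 × 0.5 = 0.3535 in.
Total length L = 15 in; A_we = 0.3535 × 15 = 5.302 in².
F_nw = 0.6 F_EXX = 0.6 × 90 = 54 ksi.
R_n = 54 × 5.302 = 286.3 kips; R_n/Ω = 286.3/2.0 = 143.2 kips.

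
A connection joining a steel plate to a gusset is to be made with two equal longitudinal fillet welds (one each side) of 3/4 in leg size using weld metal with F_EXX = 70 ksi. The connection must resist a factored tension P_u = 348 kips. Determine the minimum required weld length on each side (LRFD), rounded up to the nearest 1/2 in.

L = 10.5 in on each side

Throat t_e = 0.707 × 0.75 = 0.5302 in.
φr_n = 0.75 × 0.6 × 70 × 0.5302 = 16.7 kips/in.
L_req = P_u / φr_n = 348 / 16.7 = 20.83 in total.
Per side: 20.83 / 2 = 10.42 in.
Round up → use L = 10.5 in on each side.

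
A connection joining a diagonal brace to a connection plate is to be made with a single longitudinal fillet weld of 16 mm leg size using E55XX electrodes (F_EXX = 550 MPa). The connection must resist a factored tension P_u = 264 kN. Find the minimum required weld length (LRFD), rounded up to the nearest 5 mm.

Throat t_e = 0.707 × 16 = 11.31 mm.
φr_n = 0.75 × 0.6 × 550 × 11.31 × 10⁻³ = 2.8 kN/mm.
L_req = P_u / φr_n = 264 / 2.8 = 94.3 mm total.
Round up → use L = 95 mm.

L = 95 mm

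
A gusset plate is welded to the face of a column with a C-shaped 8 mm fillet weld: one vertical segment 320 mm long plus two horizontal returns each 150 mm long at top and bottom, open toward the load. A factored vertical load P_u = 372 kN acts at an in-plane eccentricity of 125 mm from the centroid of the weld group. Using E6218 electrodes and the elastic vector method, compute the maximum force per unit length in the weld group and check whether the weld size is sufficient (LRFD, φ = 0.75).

E62XX → F_EXX = 620 MPa.
Total weld length L_w = 620 mm. Treat welds as unit-width lines.
Centroid: x̄ = 2×150×75 / 620 = 36.29 mm from the vertical weld.
Polar moment about centroid: J = I_x + I_y = [320³/12 + 2×150×160²] + [320×36.29² + 2(150³/12 + 150×38.71²)] = 11840000 mm³.
Direct shear f_v = P/L_w = 372×10³ / 620 = 600 N/mm (vertical).
Torsion M = P·e = 372×10³ × 125 = 46500000 N·mm.
Critical point at (x, y) = (113.7, 160) from centroid. f_tx = M·y/J = 628.2 N/mm; f_ty = M·x/J = 446.4 N/mm.
Resultant f_max = √[f_tx² + (f_v + f_ty)²] = √[628.2² + (600 + 446.4)²] = 1220 N/mm.
Capacity per unit length: φr_n = 0.75 × 0.6 × 620 × (0.707 × 8) = 1578 N/mm.
1220 ≤ 1578 → adequate.

f_max ≈ 1220 N/mm; adequate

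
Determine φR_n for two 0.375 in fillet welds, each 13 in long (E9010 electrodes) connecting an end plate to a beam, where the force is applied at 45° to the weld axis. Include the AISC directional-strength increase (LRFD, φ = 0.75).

φR_n ≈ 362 kips

E90XX → F_EXX = 90 ksi.
t_e = 0.707 × 0.375 = 0.2651 in; A_we = 0.2651 × 26 = 6.893 in².
Directional factor: 1.0 + 0.5 sin^1.5(45°) = 1.297.
F_nw = 0.6 × 90 × 1.297 = 70.05 ksi.
φR_n = 0.75 × 70.05 × 6.893 = 362.2 kips.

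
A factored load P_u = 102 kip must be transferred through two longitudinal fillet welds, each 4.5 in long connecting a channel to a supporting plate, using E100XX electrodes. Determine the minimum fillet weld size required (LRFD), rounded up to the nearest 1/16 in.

E100XX → F_EXX = 100 ksi.
Total weld length L = 9 in.
Required throat t_e = P_u / (φ × 0.6 F_EXX × L) = 102 / (0.75 × 0.6 × 100 × 9) = 0.2519 in.
Required leg w = t_e / 0.707 = 0.3562 in → use 3/8 in.

w = 3/8 in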